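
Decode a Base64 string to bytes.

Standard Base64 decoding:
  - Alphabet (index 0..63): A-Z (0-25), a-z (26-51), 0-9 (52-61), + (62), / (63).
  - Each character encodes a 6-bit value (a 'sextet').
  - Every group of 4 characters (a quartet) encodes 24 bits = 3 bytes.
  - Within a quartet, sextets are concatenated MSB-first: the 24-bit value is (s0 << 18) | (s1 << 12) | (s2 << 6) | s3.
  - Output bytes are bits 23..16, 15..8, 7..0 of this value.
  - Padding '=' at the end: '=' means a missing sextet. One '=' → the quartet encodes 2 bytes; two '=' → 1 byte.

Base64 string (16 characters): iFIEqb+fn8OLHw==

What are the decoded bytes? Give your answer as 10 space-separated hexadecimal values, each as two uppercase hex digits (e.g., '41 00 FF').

After char 0 ('i'=34): chars_in_quartet=1 acc=0x22 bytes_emitted=0
After char 1 ('F'=5): chars_in_quartet=2 acc=0x885 bytes_emitted=0
After char 2 ('I'=8): chars_in_quartet=3 acc=0x22148 bytes_emitted=0
After char 3 ('E'=4): chars_in_quartet=4 acc=0x885204 -> emit 88 52 04, reset; bytes_emitted=3
After char 4 ('q'=42): chars_in_quartet=1 acc=0x2A bytes_emitted=3
After char 5 ('b'=27): chars_in_quartet=2 acc=0xA9B bytes_emitted=3
After char 6 ('+'=62): chars_in_quartet=3 acc=0x2A6FE bytes_emitted=3
After char 7 ('f'=31): chars_in_quartet=4 acc=0xA9BF9F -> emit A9 BF 9F, reset; bytes_emitted=6
After char 8 ('n'=39): chars_in_quartet=1 acc=0x27 bytes_emitted=6
After char 9 ('8'=60): chars_in_quartet=2 acc=0x9FC bytes_emitted=6
After char 10 ('O'=14): chars_in_quartet=3 acc=0x27F0E bytes_emitted=6
After char 11 ('L'=11): chars_in_quartet=4 acc=0x9FC38B -> emit 9F C3 8B, reset; bytes_emitted=9
After char 12 ('H'=7): chars_in_quartet=1 acc=0x7 bytes_emitted=9
After char 13 ('w'=48): chars_in_quartet=2 acc=0x1F0 bytes_emitted=9
Padding '==': partial quartet acc=0x1F0 -> emit 1F; bytes_emitted=10

Answer: 88 52 04 A9 BF 9F 9F C3 8B 1F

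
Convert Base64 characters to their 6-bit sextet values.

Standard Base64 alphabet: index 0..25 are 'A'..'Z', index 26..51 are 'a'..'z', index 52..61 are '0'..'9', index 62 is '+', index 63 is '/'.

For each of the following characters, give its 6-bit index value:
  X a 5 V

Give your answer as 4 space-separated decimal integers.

'X': A..Z range, ord('X') − ord('A') = 23
'a': a..z range, 26 + ord('a') − ord('a') = 26
'5': 0..9 range, 52 + ord('5') − ord('0') = 57
'V': A..Z range, ord('V') − ord('A') = 21

Answer: 23 26 57 21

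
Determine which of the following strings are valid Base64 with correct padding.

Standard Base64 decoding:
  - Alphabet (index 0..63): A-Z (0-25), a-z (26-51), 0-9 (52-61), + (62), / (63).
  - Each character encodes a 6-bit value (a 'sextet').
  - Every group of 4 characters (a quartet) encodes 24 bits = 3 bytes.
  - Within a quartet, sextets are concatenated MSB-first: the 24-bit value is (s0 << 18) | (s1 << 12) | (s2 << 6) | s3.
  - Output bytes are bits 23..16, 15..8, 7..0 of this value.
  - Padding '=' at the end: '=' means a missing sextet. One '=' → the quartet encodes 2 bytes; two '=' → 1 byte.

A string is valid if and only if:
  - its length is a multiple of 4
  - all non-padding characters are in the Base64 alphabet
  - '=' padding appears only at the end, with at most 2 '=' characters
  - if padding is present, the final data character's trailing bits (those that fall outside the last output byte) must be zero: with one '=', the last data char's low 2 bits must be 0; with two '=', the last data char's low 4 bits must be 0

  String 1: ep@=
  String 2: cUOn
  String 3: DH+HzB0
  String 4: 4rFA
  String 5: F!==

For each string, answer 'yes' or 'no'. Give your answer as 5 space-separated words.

Answer: no yes no yes no

Derivation:
String 1: 'ep@=' → invalid (bad char(s): ['@'])
String 2: 'cUOn' → valid
String 3: 'DH+HzB0' → invalid (len=7 not mult of 4)
String 4: '4rFA' → valid
String 5: 'F!==' → invalid (bad char(s): ['!'])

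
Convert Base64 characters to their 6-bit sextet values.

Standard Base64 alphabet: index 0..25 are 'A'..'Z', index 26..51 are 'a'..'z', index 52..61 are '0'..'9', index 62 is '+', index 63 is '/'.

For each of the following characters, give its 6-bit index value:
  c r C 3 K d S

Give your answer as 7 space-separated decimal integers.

Answer: 28 43 2 55 10 29 18

Derivation:
'c': a..z range, 26 + ord('c') − ord('a') = 28
'r': a..z range, 26 + ord('r') − ord('a') = 43
'C': A..Z range, ord('C') − ord('A') = 2
'3': 0..9 range, 52 + ord('3') − ord('0') = 55
'K': A..Z range, ord('K') − ord('A') = 10
'd': a..z range, 26 + ord('d') − ord('a') = 29
'S': A..Z range, ord('S') − ord('A') = 18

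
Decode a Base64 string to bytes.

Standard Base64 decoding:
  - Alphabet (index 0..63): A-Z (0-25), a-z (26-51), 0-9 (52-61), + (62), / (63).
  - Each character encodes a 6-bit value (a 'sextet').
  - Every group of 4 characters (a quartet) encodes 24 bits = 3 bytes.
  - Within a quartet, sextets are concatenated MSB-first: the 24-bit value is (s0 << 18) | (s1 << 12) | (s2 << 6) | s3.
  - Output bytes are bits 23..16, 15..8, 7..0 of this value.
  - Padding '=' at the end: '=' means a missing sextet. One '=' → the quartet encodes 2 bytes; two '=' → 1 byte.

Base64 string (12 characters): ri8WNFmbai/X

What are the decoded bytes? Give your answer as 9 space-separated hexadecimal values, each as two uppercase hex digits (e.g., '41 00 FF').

After char 0 ('r'=43): chars_in_quartet=1 acc=0x2B bytes_emitted=0
After char 1 ('i'=34): chars_in_quartet=2 acc=0xAE2 bytes_emitted=0
After char 2 ('8'=60): chars_in_quartet=3 acc=0x2B8BC bytes_emitted=0
After char 3 ('W'=22): chars_in_quartet=4 acc=0xAE2F16 -> emit AE 2F 16, reset; bytes_emitted=3
After char 4 ('N'=13): chars_in_quartet=1 acc=0xD bytes_emitted=3
After char 5 ('F'=5): chars_in_quartet=2 acc=0x345 bytes_emitted=3
After char 6 ('m'=38): chars_in_quartet=3 acc=0xD166 bytes_emitted=3
After char 7 ('b'=27): chars_in_quartet=4 acc=0x34599B -> emit 34 59 9B, reset; bytes_emitted=6
After char 8 ('a'=26): chars_in_quartet=1 acc=0x1A bytes_emitted=6
After char 9 ('i'=34): chars_in_quartet=2 acc=0x6A2 bytes_emitted=6
After char 10 ('/'=63): chars_in_quartet=3 acc=0x1A8BF bytes_emitted=6
After char 11 ('X'=23): chars_in_quartet=4 acc=0x6A2FD7 -> emit 6A 2F D7, reset; bytes_emitted=9

Answer: AE 2F 16 34 59 9B 6A 2F D7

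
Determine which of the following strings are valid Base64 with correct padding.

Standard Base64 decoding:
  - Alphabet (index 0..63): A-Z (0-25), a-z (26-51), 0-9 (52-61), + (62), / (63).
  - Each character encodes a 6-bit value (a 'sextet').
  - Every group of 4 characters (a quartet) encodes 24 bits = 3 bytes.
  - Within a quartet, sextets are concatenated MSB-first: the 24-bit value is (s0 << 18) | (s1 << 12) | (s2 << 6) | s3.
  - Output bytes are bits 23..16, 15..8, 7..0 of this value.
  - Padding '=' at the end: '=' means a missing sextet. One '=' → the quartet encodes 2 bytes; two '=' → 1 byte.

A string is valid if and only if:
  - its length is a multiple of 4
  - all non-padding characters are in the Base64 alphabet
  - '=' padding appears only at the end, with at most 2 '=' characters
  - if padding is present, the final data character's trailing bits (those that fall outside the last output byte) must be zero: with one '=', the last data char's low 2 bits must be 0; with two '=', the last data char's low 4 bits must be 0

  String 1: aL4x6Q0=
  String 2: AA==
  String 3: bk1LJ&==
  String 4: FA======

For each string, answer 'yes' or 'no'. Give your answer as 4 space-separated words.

Answer: yes yes no no

Derivation:
String 1: 'aL4x6Q0=' → valid
String 2: 'AA==' → valid
String 3: 'bk1LJ&==' → invalid (bad char(s): ['&'])
String 4: 'FA======' → invalid (6 pad chars (max 2))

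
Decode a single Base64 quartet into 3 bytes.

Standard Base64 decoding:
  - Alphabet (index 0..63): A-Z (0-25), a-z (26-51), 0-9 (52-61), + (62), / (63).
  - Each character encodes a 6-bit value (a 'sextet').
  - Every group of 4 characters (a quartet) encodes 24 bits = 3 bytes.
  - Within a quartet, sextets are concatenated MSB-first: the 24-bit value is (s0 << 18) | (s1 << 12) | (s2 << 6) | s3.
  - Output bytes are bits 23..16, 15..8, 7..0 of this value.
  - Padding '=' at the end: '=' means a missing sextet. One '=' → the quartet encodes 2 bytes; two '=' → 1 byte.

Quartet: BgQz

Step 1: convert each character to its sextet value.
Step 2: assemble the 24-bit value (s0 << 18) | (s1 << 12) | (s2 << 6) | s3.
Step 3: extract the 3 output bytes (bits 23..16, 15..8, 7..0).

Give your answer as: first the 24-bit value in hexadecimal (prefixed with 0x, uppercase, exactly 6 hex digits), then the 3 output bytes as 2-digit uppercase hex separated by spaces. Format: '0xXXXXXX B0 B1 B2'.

Sextets: B=1, g=32, Q=16, z=51
24-bit: (1<<18) | (32<<12) | (16<<6) | 51
      = 0x040000 | 0x020000 | 0x000400 | 0x000033
      = 0x060433
Bytes: (v>>16)&0xFF=06, (v>>8)&0xFF=04, v&0xFF=33

Answer: 0x060433 06 04 33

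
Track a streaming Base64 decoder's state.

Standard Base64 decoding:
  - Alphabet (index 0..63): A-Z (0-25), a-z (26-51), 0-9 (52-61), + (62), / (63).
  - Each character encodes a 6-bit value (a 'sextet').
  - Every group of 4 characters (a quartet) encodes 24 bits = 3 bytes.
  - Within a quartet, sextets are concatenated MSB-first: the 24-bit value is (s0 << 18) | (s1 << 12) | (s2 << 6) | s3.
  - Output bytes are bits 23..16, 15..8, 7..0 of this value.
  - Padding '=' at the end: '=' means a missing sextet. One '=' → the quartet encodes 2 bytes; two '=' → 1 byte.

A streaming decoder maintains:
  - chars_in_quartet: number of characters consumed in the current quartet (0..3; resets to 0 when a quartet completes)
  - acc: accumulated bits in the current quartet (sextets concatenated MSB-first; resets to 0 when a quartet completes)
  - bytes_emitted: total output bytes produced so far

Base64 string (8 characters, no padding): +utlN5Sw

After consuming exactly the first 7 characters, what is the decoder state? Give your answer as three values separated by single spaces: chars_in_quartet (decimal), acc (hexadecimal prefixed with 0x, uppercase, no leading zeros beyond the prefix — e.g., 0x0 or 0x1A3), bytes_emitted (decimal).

After char 0 ('+'=62): chars_in_quartet=1 acc=0x3E bytes_emitted=0
After char 1 ('u'=46): chars_in_quartet=2 acc=0xFAE bytes_emitted=0
After char 2 ('t'=45): chars_in_quartet=3 acc=0x3EBAD bytes_emitted=0
After char 3 ('l'=37): chars_in_quartet=4 acc=0xFAEB65 -> emit FA EB 65, reset; bytes_emitted=3
After char 4 ('N'=13): chars_in_quartet=1 acc=0xD bytes_emitted=3
After char 5 ('5'=57): chars_in_quartet=2 acc=0x379 bytes_emitted=3
After char 6 ('S'=18): chars_in_quartet=3 acc=0xDE52 bytes_emitted=3

Answer: 3 0xDE52 3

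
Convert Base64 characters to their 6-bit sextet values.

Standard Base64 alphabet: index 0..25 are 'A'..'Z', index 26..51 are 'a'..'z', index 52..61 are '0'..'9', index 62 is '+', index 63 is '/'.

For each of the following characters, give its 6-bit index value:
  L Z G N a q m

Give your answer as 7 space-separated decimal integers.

Answer: 11 25 6 13 26 42 38

Derivation:
'L': A..Z range, ord('L') − ord('A') = 11
'Z': A..Z range, ord('Z') − ord('A') = 25
'G': A..Z range, ord('G') − ord('A') = 6
'N': A..Z range, ord('N') − ord('A') = 13
'a': a..z range, 26 + ord('a') − ord('a') = 26
'q': a..z range, 26 + ord('q') − ord('a') = 42
'm': a..z range, 26 + ord('m') − ord('a') = 38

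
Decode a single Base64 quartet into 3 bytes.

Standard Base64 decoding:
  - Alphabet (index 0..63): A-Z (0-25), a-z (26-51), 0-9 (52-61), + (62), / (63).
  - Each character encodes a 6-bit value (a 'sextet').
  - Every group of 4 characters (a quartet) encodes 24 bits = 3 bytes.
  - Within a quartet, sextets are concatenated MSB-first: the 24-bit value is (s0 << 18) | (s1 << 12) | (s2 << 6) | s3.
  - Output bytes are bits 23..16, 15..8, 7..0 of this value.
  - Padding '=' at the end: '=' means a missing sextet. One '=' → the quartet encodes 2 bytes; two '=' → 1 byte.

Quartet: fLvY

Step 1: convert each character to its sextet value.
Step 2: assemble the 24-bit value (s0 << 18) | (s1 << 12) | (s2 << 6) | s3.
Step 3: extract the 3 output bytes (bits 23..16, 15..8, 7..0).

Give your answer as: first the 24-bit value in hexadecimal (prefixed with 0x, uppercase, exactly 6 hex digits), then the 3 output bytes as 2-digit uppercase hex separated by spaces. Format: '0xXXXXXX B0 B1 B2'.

Sextets: f=31, L=11, v=47, Y=24
24-bit: (31<<18) | (11<<12) | (47<<6) | 24
      = 0x7C0000 | 0x00B000 | 0x000BC0 | 0x000018
      = 0x7CBBD8
Bytes: (v>>16)&0xFF=7C, (v>>8)&0xFF=BB, v&0xFF=D8

Answer: 0x7CBBD8 7C BB D8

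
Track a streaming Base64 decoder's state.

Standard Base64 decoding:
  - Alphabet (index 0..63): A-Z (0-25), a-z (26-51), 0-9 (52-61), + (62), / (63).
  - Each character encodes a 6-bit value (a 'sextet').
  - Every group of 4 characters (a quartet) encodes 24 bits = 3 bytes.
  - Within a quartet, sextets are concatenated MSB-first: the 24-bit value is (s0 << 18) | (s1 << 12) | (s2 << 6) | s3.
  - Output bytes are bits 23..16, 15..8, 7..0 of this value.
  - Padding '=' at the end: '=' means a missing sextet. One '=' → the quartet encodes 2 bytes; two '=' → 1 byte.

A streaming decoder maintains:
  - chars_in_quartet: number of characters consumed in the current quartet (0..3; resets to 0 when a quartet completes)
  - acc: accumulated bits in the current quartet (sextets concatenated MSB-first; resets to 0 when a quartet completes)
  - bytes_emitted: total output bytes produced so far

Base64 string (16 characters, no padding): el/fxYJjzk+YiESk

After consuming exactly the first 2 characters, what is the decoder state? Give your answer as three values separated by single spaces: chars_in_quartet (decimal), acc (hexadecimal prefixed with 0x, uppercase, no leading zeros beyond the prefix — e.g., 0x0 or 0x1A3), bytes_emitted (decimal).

After char 0 ('e'=30): chars_in_quartet=1 acc=0x1E bytes_emitted=0
After char 1 ('l'=37): chars_in_quartet=2 acc=0x7A5 bytes_emitted=0

Answer: 2 0x7A5 0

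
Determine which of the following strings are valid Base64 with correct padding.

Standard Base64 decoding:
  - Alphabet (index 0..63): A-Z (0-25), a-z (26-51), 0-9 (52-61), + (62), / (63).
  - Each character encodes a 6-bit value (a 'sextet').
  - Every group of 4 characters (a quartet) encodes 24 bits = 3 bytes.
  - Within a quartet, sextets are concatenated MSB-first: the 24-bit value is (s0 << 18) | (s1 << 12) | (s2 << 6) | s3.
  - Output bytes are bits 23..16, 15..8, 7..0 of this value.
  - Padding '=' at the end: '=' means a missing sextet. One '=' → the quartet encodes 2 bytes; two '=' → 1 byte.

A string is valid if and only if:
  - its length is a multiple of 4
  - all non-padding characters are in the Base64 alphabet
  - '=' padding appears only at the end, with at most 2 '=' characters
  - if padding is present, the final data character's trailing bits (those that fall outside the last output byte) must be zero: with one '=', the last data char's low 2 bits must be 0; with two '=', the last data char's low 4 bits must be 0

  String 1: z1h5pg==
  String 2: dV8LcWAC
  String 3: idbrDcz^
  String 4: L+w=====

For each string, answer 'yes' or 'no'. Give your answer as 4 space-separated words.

String 1: 'z1h5pg==' → valid
String 2: 'dV8LcWAC' → valid
String 3: 'idbrDcz^' → invalid (bad char(s): ['^'])
String 4: 'L+w=====' → invalid (5 pad chars (max 2))

Answer: yes yes no no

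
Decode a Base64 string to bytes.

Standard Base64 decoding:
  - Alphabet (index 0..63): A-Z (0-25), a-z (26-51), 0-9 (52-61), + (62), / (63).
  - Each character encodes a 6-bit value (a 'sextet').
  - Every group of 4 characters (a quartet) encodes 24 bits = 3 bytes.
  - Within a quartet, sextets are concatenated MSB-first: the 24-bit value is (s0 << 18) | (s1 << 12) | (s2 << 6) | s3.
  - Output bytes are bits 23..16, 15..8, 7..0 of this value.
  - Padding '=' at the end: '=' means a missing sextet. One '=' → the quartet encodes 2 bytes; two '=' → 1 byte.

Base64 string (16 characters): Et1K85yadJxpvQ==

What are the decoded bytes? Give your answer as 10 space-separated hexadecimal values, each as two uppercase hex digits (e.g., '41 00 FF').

Answer: 12 DD 4A F3 9C 9A 74 9C 69 BD

Derivation:
After char 0 ('E'=4): chars_in_quartet=1 acc=0x4 bytes_emitted=0
After char 1 ('t'=45): chars_in_quartet=2 acc=0x12D bytes_emitted=0
After char 2 ('1'=53): chars_in_quartet=3 acc=0x4B75 bytes_emitted=0
After char 3 ('K'=10): chars_in_quartet=4 acc=0x12DD4A -> emit 12 DD 4A, reset; bytes_emitted=3
After char 4 ('8'=60): chars_in_quartet=1 acc=0x3C bytes_emitted=3
After char 5 ('5'=57): chars_in_quartet=2 acc=0xF39 bytes_emitted=3
After char 6 ('y'=50): chars_in_quartet=3 acc=0x3CE72 bytes_emitted=3
After char 7 ('a'=26): chars_in_quartet=4 acc=0xF39C9A -> emit F3 9C 9A, reset; bytes_emitted=6
After char 8 ('d'=29): chars_in_quartet=1 acc=0x1D bytes_emitted=6
After char 9 ('J'=9): chars_in_quartet=2 acc=0x749 bytes_emitted=6
After char 10 ('x'=49): chars_in_quartet=3 acc=0x1D271 bytes_emitted=6
After char 11 ('p'=41): chars_in_quartet=4 acc=0x749C69 -> emit 74 9C 69, reset; bytes_emitted=9
After char 12 ('v'=47): chars_in_quartet=1 acc=0x2F bytes_emitted=9
After char 13 ('Q'=16): chars_in_quartet=2 acc=0xBD0 bytes_emitted=9
Padding '==': partial quartet acc=0xBD0 -> emit BD; bytes_emitted=10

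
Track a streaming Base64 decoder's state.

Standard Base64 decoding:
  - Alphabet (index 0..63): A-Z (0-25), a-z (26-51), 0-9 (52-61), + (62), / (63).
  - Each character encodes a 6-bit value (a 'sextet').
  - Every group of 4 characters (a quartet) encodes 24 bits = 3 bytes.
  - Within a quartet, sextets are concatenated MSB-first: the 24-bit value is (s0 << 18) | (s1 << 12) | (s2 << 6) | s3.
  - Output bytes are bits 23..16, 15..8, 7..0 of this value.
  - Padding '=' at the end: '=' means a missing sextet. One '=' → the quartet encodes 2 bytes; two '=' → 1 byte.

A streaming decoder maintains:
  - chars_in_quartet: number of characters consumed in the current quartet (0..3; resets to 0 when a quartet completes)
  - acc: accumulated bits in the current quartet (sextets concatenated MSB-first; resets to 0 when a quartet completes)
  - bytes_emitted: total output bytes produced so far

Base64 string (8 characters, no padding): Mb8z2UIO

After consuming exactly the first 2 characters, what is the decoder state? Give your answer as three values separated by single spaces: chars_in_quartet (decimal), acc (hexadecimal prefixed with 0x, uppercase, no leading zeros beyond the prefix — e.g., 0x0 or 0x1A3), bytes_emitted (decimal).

Answer: 2 0x31B 0

Derivation:
After char 0 ('M'=12): chars_in_quartet=1 acc=0xC bytes_emitted=0
After char 1 ('b'=27): chars_in_quartet=2 acc=0x31B bytes_emitted=0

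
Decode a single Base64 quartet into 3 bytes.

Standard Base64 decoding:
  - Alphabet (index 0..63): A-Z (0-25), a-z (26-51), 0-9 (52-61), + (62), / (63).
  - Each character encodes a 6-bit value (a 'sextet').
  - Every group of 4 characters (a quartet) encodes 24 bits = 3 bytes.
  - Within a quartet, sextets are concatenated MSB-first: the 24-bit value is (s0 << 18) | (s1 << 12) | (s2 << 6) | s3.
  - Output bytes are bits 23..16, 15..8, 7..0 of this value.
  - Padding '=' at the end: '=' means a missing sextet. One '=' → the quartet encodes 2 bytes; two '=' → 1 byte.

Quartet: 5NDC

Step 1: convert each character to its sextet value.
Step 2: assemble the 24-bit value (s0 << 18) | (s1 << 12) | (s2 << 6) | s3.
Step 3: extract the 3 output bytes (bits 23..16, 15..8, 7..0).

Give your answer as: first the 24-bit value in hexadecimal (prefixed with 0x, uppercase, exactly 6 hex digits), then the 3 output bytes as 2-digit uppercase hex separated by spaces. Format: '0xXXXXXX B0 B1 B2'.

Sextets: 5=57, N=13, D=3, C=2
24-bit: (57<<18) | (13<<12) | (3<<6) | 2
      = 0xE40000 | 0x00D000 | 0x0000C0 | 0x000002
      = 0xE4D0C2
Bytes: (v>>16)&0xFF=E4, (v>>8)&0xFF=D0, v&0xFF=C2

Answer: 0xE4D0C2 E4 D0 C2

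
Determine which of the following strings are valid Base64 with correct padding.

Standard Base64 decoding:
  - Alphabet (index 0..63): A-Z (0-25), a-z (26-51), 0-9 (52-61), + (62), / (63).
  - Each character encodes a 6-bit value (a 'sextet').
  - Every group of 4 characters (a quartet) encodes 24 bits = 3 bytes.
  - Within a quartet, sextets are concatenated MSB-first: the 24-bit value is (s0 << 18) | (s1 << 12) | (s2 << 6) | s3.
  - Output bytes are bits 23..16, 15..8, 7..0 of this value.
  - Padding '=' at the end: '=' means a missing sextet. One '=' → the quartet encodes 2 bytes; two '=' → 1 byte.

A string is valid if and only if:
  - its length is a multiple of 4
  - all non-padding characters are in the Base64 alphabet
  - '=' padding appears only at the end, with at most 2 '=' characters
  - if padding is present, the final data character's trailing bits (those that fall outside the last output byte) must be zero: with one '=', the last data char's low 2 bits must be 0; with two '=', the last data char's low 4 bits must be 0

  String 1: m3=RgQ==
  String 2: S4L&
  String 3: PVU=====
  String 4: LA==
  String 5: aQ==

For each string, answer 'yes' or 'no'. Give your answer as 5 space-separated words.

String 1: 'm3=RgQ==' → invalid (bad char(s): ['=']; '=' in middle)
String 2: 'S4L&' → invalid (bad char(s): ['&'])
String 3: 'PVU=====' → invalid (5 pad chars (max 2))
String 4: 'LA==' → valid
String 5: 'aQ==' → valid

Answer: no no no yes yes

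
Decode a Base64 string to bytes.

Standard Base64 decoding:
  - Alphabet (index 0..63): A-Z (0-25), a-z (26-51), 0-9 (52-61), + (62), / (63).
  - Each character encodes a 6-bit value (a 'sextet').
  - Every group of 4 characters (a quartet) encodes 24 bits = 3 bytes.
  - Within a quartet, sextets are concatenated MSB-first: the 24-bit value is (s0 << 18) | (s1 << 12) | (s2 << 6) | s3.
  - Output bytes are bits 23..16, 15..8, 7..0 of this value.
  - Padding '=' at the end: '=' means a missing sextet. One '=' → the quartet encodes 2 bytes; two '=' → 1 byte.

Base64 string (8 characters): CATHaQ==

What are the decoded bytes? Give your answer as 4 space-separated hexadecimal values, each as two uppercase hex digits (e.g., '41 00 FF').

After char 0 ('C'=2): chars_in_quartet=1 acc=0x2 bytes_emitted=0
After char 1 ('A'=0): chars_in_quartet=2 acc=0x80 bytes_emitted=0
After char 2 ('T'=19): chars_in_quartet=3 acc=0x2013 bytes_emitted=0
After char 3 ('H'=7): chars_in_quartet=4 acc=0x804C7 -> emit 08 04 C7, reset; bytes_emitted=3
After char 4 ('a'=26): chars_in_quartet=1 acc=0x1A bytes_emitted=3
After char 5 ('Q'=16): chars_in_quartet=2 acc=0x690 bytes_emitted=3
Padding '==': partial quartet acc=0x690 -> emit 69; bytes_emitted=4

Answer: 08 04 C7 69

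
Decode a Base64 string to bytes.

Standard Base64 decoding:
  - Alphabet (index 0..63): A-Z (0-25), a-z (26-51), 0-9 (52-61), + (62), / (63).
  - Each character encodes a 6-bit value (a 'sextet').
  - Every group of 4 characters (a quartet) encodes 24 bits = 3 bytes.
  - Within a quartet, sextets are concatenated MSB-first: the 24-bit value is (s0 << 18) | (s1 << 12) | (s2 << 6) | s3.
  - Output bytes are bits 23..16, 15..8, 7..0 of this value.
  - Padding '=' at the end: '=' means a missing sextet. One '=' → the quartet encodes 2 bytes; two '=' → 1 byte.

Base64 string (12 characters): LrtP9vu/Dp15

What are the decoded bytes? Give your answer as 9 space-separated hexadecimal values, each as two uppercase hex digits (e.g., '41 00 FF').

After char 0 ('L'=11): chars_in_quartet=1 acc=0xB bytes_emitted=0
After char 1 ('r'=43): chars_in_quartet=2 acc=0x2EB bytes_emitted=0
After char 2 ('t'=45): chars_in_quartet=3 acc=0xBAED bytes_emitted=0
After char 3 ('P'=15): chars_in_quartet=4 acc=0x2EBB4F -> emit 2E BB 4F, reset; bytes_emitted=3
After char 4 ('9'=61): chars_in_quartet=1 acc=0x3D bytes_emitted=3
After char 5 ('v'=47): chars_in_quartet=2 acc=0xF6F bytes_emitted=3
After char 6 ('u'=46): chars_in_quartet=3 acc=0x3DBEE bytes_emitted=3
After char 7 ('/'=63): chars_in_quartet=4 acc=0xF6FBBF -> emit F6 FB BF, reset; bytes_emitted=6
After char 8 ('D'=3): chars_in_quartet=1 acc=0x3 bytes_emitted=6
After char 9 ('p'=41): chars_in_quartet=2 acc=0xE9 bytes_emitted=6
After char 10 ('1'=53): chars_in_quartet=3 acc=0x3A75 bytes_emitted=6
After char 11 ('5'=57): chars_in_quartet=4 acc=0xE9D79 -> emit 0E 9D 79, reset; bytes_emitted=9

Answer: 2E BB 4F F6 FB BF 0E 9D 79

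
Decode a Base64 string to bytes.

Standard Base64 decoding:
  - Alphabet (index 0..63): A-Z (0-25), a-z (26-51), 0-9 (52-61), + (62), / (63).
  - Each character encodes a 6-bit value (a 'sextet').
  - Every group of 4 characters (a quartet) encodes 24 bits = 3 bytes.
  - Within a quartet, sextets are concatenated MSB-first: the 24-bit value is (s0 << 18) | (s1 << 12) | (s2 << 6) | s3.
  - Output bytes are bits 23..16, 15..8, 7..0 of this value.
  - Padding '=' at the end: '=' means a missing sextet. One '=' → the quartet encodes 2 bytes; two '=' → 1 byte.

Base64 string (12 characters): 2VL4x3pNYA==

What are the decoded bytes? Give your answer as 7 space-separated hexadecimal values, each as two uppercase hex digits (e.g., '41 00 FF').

After char 0 ('2'=54): chars_in_quartet=1 acc=0x36 bytes_emitted=0
After char 1 ('V'=21): chars_in_quartet=2 acc=0xD95 bytes_emitted=0
After char 2 ('L'=11): chars_in_quartet=3 acc=0x3654B bytes_emitted=0
After char 3 ('4'=56): chars_in_quartet=4 acc=0xD952F8 -> emit D9 52 F8, reset; bytes_emitted=3
After char 4 ('x'=49): chars_in_quartet=1 acc=0x31 bytes_emitted=3
After char 5 ('3'=55): chars_in_quartet=2 acc=0xC77 bytes_emitted=3
After char 6 ('p'=41): chars_in_quartet=3 acc=0x31DE9 bytes_emitted=3
After char 7 ('N'=13): chars_in_quartet=4 acc=0xC77A4D -> emit C7 7A 4D, reset; bytes_emitted=6
After char 8 ('Y'=24): chars_in_quartet=1 acc=0x18 bytes_emitted=6
After char 9 ('A'=0): chars_in_quartet=2 acc=0x600 bytes_emitted=6
Padding '==': partial quartet acc=0x600 -> emit 60; bytes_emitted=7

Answer: D9 52 F8 C7 7A 4D 60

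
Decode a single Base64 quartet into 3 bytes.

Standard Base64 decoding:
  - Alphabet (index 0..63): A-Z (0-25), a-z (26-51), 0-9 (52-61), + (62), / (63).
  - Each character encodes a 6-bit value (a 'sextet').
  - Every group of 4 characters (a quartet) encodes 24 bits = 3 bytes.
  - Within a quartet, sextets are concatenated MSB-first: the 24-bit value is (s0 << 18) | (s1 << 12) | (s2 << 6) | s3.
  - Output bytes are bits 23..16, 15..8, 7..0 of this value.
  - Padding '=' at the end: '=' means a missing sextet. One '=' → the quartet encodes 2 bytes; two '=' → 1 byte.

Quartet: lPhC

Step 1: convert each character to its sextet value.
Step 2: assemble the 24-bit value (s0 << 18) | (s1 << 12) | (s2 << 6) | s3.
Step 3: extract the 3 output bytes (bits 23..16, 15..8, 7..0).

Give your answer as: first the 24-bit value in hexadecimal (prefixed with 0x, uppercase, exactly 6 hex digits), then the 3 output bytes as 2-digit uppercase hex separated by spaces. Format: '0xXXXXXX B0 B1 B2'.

Sextets: l=37, P=15, h=33, C=2
24-bit: (37<<18) | (15<<12) | (33<<6) | 2
      = 0x940000 | 0x00F000 | 0x000840 | 0x000002
      = 0x94F842
Bytes: (v>>16)&0xFF=94, (v>>8)&0xFF=F8, v&0xFF=42

Answer: 0x94F842 94 F8 42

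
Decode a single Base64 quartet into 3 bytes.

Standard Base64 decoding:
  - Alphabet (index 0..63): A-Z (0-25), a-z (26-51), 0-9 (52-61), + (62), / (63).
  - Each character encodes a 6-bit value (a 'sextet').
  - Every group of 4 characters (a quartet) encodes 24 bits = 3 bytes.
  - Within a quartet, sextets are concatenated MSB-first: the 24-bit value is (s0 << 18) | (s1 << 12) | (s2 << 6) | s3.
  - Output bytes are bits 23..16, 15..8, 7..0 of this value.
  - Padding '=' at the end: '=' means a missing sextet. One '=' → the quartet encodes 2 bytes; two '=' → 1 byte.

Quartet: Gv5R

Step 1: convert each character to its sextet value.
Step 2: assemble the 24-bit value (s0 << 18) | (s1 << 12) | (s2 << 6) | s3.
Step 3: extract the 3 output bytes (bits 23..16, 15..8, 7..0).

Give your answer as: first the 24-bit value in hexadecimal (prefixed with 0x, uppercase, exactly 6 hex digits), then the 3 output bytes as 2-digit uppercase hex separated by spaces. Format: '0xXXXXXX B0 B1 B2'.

Sextets: G=6, v=47, 5=57, R=17
24-bit: (6<<18) | (47<<12) | (57<<6) | 17
      = 0x180000 | 0x02F000 | 0x000E40 | 0x000011
      = 0x1AFE51
Bytes: (v>>16)&0xFF=1A, (v>>8)&0xFF=FE, v&0xFF=51

Answer: 0x1AFE51 1A FE 51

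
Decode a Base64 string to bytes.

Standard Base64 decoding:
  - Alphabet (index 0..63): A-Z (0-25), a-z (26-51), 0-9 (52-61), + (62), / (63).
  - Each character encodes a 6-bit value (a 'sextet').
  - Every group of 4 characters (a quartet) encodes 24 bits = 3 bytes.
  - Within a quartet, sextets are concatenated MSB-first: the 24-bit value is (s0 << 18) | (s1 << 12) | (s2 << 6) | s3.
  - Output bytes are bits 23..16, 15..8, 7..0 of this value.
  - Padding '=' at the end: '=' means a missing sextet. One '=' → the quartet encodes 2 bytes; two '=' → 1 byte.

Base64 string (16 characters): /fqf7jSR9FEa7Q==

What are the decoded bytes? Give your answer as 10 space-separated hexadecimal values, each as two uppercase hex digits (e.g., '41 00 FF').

Answer: FD FA 9F EE 34 91 F4 51 1A ED

Derivation:
After char 0 ('/'=63): chars_in_quartet=1 acc=0x3F bytes_emitted=0
After char 1 ('f'=31): chars_in_quartet=2 acc=0xFDF bytes_emitted=0
After char 2 ('q'=42): chars_in_quartet=3 acc=0x3F7EA bytes_emitted=0
After char 3 ('f'=31): chars_in_quartet=4 acc=0xFDFA9F -> emit FD FA 9F, reset; bytes_emitted=3
After char 4 ('7'=59): chars_in_quartet=1 acc=0x3B bytes_emitted=3
After char 5 ('j'=35): chars_in_quartet=2 acc=0xEE3 bytes_emitted=3
After char 6 ('S'=18): chars_in_quartet=3 acc=0x3B8D2 bytes_emitted=3
After char 7 ('R'=17): chars_in_quartet=4 acc=0xEE3491 -> emit EE 34 91, reset; bytes_emitted=6
After char 8 ('9'=61): chars_in_quartet=1 acc=0x3D bytes_emitted=6
After char 9 ('F'=5): chars_in_quartet=2 acc=0xF45 bytes_emitted=6
After char 10 ('E'=4): chars_in_quartet=3 acc=0x3D144 bytes_emitted=6
After char 11 ('a'=26): chars_in_quartet=4 acc=0xF4511A -> emit F4 51 1A, reset; bytes_emitted=9
After char 12 ('7'=59): chars_in_quartet=1 acc=0x3B bytes_emitted=9
After char 13 ('Q'=16): chars_in_quartet=2 acc=0xED0 bytes_emitted=9
Padding '==': partial quartet acc=0xED0 -> emit ED; bytes_emitted=10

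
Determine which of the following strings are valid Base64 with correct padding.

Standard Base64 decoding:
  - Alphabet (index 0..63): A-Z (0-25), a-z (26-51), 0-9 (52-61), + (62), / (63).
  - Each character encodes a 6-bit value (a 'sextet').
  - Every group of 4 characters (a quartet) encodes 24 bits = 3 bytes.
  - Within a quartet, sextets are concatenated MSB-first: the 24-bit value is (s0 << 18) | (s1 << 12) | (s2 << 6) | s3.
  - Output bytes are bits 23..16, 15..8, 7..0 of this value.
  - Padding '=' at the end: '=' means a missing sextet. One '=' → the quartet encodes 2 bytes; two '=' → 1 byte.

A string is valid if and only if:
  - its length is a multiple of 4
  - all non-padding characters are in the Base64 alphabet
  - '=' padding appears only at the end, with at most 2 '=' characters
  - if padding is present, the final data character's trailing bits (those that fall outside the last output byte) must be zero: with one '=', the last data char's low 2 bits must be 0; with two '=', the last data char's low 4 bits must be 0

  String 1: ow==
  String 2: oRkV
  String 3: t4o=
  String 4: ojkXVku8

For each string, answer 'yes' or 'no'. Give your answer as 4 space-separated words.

Answer: yes yes yes yes

Derivation:
String 1: 'ow==' → valid
String 2: 'oRkV' → valid
String 3: 't4o=' → valid
String 4: 'ojkXVku8' → valid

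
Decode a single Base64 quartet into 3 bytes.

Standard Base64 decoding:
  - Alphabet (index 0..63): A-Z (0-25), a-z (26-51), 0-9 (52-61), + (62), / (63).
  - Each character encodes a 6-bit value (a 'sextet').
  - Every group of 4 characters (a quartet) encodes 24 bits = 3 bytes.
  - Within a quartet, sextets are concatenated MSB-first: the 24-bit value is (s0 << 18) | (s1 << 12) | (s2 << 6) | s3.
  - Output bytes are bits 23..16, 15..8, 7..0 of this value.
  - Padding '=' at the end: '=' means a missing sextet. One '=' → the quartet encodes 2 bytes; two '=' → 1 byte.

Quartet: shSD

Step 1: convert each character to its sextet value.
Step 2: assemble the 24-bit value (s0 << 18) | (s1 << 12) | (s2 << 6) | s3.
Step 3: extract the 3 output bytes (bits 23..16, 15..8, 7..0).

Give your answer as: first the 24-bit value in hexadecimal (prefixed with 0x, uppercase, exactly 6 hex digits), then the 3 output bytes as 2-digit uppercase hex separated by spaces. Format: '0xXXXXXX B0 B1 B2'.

Sextets: s=44, h=33, S=18, D=3
24-bit: (44<<18) | (33<<12) | (18<<6) | 3
      = 0xB00000 | 0x021000 | 0x000480 | 0x000003
      = 0xB21483
Bytes: (v>>16)&0xFF=B2, (v>>8)&0xFF=14, v&0xFF=83

Answer: 0xB21483 B2 14 83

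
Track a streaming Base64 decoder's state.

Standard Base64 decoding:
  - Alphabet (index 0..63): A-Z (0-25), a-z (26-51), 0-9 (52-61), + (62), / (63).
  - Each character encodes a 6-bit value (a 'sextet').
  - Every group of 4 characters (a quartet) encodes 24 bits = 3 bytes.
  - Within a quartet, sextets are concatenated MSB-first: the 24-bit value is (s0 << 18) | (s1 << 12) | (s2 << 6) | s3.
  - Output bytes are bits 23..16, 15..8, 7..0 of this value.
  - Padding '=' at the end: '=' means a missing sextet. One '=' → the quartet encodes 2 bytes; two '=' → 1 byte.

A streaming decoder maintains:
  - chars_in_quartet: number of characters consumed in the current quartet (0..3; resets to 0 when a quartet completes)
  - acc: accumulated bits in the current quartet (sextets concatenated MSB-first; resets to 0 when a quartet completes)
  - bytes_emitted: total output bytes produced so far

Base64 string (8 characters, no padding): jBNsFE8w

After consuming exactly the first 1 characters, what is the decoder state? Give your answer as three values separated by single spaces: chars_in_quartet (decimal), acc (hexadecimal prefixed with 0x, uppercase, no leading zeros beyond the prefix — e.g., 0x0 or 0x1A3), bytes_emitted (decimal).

After char 0 ('j'=35): chars_in_quartet=1 acc=0x23 bytes_emitted=0

Answer: 1 0x23 0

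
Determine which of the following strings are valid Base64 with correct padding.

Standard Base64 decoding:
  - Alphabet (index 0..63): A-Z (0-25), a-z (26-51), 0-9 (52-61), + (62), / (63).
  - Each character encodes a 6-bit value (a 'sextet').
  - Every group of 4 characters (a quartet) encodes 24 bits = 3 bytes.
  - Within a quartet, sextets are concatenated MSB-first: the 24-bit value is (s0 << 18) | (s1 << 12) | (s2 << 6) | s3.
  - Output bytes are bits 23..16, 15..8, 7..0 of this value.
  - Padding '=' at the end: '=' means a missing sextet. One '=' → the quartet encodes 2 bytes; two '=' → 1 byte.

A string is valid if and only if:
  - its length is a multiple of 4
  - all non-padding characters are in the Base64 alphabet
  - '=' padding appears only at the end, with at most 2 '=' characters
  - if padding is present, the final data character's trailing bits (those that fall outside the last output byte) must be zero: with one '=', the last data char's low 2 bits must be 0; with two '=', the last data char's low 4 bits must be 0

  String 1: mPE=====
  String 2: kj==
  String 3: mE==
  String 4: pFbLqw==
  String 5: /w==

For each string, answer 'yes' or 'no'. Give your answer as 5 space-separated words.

Answer: no no no yes yes

Derivation:
String 1: 'mPE=====' → invalid (5 pad chars (max 2))
String 2: 'kj==' → invalid (bad trailing bits)
String 3: 'mE==' → invalid (bad trailing bits)
String 4: 'pFbLqw==' → valid
String 5: '/w==' → valid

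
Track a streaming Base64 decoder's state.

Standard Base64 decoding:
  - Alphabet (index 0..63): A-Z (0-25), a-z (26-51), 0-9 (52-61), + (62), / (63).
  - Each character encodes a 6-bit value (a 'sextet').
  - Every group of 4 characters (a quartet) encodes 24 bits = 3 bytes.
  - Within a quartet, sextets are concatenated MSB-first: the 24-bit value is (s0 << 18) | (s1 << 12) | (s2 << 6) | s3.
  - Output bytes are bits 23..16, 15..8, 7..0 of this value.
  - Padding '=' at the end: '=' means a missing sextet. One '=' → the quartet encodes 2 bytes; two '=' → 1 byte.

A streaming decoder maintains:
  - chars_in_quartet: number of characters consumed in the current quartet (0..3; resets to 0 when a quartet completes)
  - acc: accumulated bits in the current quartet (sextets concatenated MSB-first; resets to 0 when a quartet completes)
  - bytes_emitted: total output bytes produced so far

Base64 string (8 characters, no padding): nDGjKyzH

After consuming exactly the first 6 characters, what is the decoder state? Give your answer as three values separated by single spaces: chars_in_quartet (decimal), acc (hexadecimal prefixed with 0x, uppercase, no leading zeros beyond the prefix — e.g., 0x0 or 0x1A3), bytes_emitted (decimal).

After char 0 ('n'=39): chars_in_quartet=1 acc=0x27 bytes_emitted=0
After char 1 ('D'=3): chars_in_quartet=2 acc=0x9C3 bytes_emitted=0
After char 2 ('G'=6): chars_in_quartet=3 acc=0x270C6 bytes_emitted=0
After char 3 ('j'=35): chars_in_quartet=4 acc=0x9C31A3 -> emit 9C 31 A3, reset; bytes_emitted=3
After char 4 ('K'=10): chars_in_quartet=1 acc=0xA bytes_emitted=3
After char 5 ('y'=50): chars_in_quartet=2 acc=0x2B2 bytes_emitted=3

Answer: 2 0x2B2 3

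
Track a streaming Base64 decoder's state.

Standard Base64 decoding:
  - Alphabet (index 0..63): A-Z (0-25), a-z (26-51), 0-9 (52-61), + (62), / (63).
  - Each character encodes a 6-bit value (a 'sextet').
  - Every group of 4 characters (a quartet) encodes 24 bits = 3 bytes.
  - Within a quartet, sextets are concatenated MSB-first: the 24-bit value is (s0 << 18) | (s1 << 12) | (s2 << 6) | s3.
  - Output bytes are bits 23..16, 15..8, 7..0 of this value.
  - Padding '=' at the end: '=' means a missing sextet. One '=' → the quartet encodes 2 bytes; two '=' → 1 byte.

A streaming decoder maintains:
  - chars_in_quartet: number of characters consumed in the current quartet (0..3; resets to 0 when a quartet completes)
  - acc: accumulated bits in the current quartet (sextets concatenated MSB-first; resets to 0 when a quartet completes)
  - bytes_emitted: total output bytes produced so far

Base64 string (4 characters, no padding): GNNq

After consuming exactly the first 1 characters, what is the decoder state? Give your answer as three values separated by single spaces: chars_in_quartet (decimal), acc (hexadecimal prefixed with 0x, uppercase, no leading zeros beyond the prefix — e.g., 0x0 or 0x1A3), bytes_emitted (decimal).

After char 0 ('G'=6): chars_in_quartet=1 acc=0x6 bytes_emitted=0

Answer: 1 0x6 0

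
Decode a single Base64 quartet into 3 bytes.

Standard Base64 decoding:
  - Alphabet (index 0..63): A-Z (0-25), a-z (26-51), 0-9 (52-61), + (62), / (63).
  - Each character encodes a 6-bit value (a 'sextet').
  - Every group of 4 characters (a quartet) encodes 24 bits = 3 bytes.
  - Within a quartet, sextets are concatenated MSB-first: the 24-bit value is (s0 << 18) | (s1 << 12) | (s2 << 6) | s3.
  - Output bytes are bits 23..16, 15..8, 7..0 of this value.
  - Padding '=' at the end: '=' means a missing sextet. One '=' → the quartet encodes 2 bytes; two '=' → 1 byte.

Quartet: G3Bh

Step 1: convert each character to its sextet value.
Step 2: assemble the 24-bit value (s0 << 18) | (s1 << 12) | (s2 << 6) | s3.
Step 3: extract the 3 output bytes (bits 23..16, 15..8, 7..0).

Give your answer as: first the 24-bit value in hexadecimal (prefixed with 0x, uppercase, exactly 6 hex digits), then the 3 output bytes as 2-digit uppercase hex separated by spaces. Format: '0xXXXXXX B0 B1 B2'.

Sextets: G=6, 3=55, B=1, h=33
24-bit: (6<<18) | (55<<12) | (1<<6) | 33
      = 0x180000 | 0x037000 | 0x000040 | 0x000021
      = 0x1B7061
Bytes: (v>>16)&0xFF=1B, (v>>8)&0xFF=70, v&0xFF=61

Answer: 0x1B7061 1B 70 61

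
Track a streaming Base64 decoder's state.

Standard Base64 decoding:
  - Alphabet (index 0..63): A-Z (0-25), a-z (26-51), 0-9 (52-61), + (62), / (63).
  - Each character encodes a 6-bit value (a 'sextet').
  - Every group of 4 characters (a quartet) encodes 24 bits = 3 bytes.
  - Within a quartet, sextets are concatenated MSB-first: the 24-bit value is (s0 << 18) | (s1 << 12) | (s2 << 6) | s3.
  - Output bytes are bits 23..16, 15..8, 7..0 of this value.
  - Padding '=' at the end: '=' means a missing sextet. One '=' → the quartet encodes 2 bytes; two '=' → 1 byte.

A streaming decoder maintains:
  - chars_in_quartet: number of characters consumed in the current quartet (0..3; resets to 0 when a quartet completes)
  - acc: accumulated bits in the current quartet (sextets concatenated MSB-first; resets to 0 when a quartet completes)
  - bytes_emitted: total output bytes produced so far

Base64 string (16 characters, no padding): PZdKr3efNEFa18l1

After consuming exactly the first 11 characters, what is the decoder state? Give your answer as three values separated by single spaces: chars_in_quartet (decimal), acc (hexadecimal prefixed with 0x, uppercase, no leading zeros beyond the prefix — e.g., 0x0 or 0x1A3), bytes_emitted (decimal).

After char 0 ('P'=15): chars_in_quartet=1 acc=0xF bytes_emitted=0
After char 1 ('Z'=25): chars_in_quartet=2 acc=0x3D9 bytes_emitted=0
After char 2 ('d'=29): chars_in_quartet=3 acc=0xF65D bytes_emitted=0
After char 3 ('K'=10): chars_in_quartet=4 acc=0x3D974A -> emit 3D 97 4A, reset; bytes_emitted=3
After char 4 ('r'=43): chars_in_quartet=1 acc=0x2B bytes_emitted=3
After char 5 ('3'=55): chars_in_quartet=2 acc=0xAF7 bytes_emitted=3
After char 6 ('e'=30): chars_in_quartet=3 acc=0x2BDDE bytes_emitted=3
After char 7 ('f'=31): chars_in_quartet=4 acc=0xAF779F -> emit AF 77 9F, reset; bytes_emitted=6
After char 8 ('N'=13): chars_in_quartet=1 acc=0xD bytes_emitted=6
After char 9 ('E'=4): chars_in_quartet=2 acc=0x344 bytes_emitted=6
After char 10 ('F'=5): chars_in_quartet=3 acc=0xD105 bytes_emitted=6

Answer: 3 0xD105 6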